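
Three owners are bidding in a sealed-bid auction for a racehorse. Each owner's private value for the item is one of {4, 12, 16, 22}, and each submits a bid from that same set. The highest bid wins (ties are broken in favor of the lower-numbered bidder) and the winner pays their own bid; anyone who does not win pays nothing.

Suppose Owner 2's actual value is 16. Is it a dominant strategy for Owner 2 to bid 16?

No

Consider the case where Owner 1 bids 4 and Owner 3 bids 4.
Truthful bid 16: wins, pays 16, utility 16 - 16 = 0.
Bid 12 instead: wins, pays 12, utility 16 - 12 = 4.
Since 4 > 0, bidding 12 is strictly better here, so truthful bidding is not dominant.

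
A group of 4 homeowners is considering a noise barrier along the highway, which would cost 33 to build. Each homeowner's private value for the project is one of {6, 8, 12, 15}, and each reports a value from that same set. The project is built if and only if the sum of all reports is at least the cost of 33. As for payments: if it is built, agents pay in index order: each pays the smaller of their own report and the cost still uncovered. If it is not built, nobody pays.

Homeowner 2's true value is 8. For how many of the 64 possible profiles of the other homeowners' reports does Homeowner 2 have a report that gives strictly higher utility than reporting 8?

47

Others report (6, 6, 15): truth gives 0; report 6 gives 2 > 0. Violating.
Others report (6, 8, 15): truth gives 0; report 6 gives 2 > 0. Violating.
Others report (6, 12, 12): truth gives 0; report 6 gives 2 > 0. Violating.
Others report (6, 12, 15): truth gives 0; report 6 gives 2 > 0. Violating.
Others report (6, 6, 6): truth gives 0; no alternative beats it.
Others report (6, 6, 8): truth gives 0; no alternative beats it.
(Checking all 64 profiles: 47 have a profitable deviation, 17 do not.)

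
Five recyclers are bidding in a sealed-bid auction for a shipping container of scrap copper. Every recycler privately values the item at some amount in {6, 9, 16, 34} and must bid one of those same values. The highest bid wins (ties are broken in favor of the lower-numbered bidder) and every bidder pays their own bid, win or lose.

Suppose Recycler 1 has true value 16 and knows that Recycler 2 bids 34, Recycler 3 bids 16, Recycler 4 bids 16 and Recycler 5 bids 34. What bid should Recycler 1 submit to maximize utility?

6

Bid 6: loses but pays 6, utility -6.
Bid 9: loses but pays 9, utility -9.
Bid 16: loses but pays 16, utility -16.
Bid 34: wins, pays 34, utility 16 - 34 = -18.
The best choice is 6 with utility -6.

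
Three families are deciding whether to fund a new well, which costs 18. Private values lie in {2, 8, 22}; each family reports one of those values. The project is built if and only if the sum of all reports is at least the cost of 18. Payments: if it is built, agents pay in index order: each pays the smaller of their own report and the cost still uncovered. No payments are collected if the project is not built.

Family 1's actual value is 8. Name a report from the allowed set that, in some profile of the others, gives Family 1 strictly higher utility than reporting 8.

Suppose Family 2 reports 2 and Family 3 reports 22.
Report 8: project built, pays 8, utility 8 - 8 = 0.
Report 2: project built, pays 2, utility 8 - 2 = 6.
So reporting 2 beats truth here (6 > 0).

2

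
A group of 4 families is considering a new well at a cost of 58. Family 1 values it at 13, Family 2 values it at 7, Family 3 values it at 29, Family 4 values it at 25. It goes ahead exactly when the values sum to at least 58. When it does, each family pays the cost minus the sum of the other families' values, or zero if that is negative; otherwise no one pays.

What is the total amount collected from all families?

22

Total value 74 ≥ cost 58, so it is built.
Family 1: others sum to 61; max(0, 58 - 61) = 0.
Family 2: others sum to 67; max(0, 58 - 67) = 0.
Family 3: others sum to 45; max(0, 58 - 45) = 13.
Family 4: others sum to 49; max(0, 58 - 49) = 9.
Total collected = 0 + 0 + 13 + 9 = 22.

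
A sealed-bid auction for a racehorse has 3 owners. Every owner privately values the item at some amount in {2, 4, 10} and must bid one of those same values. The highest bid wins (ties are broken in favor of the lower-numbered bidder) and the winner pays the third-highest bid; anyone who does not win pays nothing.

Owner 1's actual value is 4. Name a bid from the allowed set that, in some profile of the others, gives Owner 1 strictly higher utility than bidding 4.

10

Suppose Owner 2 bids 2 and Owner 3 bids 10.
Bid 4: loses, pays 0, utility 0.
Bid 10: wins, pays 2, utility 4 - 2 = 2.
So bidding 10 beats truth here (2 > 0).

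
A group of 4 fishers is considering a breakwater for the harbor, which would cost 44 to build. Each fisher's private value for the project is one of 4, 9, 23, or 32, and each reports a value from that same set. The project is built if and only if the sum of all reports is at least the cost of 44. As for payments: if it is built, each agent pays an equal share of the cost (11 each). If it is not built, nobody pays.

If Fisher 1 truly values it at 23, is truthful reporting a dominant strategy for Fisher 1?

Consider the case where Fisher 2 reports 4, Fisher 3 reports 4 and Fisher 4 reports 4.
Truthful report 23: project not built, utility 0.
Report 32 instead: project built, pays 11, utility 23 - 11 = 12.
Since 12 > 0, reporting 32 is strictly better here, so truthful reporting is not dominant.

No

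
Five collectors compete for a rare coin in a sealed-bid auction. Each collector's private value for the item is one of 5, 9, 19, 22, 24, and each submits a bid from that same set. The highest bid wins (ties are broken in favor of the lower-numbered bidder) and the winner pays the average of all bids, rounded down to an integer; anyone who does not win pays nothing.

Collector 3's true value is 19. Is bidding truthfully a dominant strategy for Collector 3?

Consider the case where Collector 1 bids 5, Collector 2 bids 5, Collector 4 bids 5 and Collector 5 bids 5.
Truthful bid 19: wins, pays 7, utility 19 - 7 = 12.
Bid 9 instead: wins, pays 5, utility 19 - 5 = 14.
Since 14 > 12, bidding 9 is strictly better here, so truthful bidding is not dominant.

No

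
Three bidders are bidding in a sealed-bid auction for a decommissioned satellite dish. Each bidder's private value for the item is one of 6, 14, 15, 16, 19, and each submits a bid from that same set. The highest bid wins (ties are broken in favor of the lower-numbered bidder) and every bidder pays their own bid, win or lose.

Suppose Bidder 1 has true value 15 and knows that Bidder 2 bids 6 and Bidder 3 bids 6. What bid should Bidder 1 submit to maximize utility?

6

Bid 6: wins, pays 6, utility 15 - 6 = 9.
Bid 14: wins, pays 14, utility 15 - 14 = 1.
Bid 15: wins, pays 15, utility 15 - 15 = 0.
Bid 16: wins, pays 16, utility 15 - 16 = -1.
Bid 19: wins, pays 19, utility 15 - 19 = -4.
The best choice is 6 with utility 9.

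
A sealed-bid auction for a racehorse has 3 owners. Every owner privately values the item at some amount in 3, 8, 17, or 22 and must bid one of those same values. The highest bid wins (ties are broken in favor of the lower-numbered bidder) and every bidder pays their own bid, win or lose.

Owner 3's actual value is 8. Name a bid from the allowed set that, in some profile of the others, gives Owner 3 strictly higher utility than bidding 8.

Suppose Owner 1 bids 3 and Owner 2 bids 8.
Bid 8: loses but pays 8, utility -8.
Bid 3: loses but pays 3, utility -3.
So bidding 3 beats truth here (-3 > -8).

3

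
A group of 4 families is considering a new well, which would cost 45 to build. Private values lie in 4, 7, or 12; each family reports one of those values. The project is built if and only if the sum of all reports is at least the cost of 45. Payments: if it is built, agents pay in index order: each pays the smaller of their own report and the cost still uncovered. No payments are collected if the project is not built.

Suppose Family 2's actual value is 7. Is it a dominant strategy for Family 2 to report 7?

Check each profile of the others' reports and compare truth against every alternative report.
Others report (4, 4, 4): truth gives 0, best alternative gives 0.
Others report (4, 4, 7): truth gives 0, best alternative gives 0.
Others report (4, 4, 12): truth gives 0, best alternative gives 0.
Others report (4, 7, 4): truth gives 0, best alternative gives 0.
Others report (4, 7, 7): truth gives 0, best alternative gives 0.
Others report (4, 7, 12): truth gives 0, best alternative gives 0.
(Remaining 21 profiles checked similarly; truth is weakly best in each.)
In every case the truthful report is at least as good as any alternative, so it is a dominant strategy.

Yes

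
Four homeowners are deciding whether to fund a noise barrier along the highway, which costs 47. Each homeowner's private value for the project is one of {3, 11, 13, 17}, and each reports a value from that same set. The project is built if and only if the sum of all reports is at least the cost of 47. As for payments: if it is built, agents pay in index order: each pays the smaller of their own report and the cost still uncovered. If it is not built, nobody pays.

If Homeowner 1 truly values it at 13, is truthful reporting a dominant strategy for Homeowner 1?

Consider the case where Homeowner 2 reports 3, Homeowner 3 reports 17 and Homeowner 4 reports 17.
Truthful report 13: project built, pays 13, utility 13 - 13 = 0.
Report 11 instead: project built, pays 11, utility 13 - 11 = 2.
Since 2 > 0, reporting 11 is strictly better here, so truthful reporting is not dominant.

No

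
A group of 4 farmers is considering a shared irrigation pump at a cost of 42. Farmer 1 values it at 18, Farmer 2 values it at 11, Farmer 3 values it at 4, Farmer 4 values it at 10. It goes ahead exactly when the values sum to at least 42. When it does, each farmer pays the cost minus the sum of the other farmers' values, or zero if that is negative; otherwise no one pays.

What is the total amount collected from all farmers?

39

Total value 43 ≥ cost 42, so it is built.
Farmer 1: others sum to 25; max(0, 42 - 25) = 17.
Farmer 2: others sum to 32; max(0, 42 - 32) = 10.
Farmer 3: others sum to 39; max(0, 42 - 39) = 3.
Farmer 4: others sum to 33; max(0, 42 - 33) = 9.
Total collected = 17 + 10 + 3 + 9 = 39.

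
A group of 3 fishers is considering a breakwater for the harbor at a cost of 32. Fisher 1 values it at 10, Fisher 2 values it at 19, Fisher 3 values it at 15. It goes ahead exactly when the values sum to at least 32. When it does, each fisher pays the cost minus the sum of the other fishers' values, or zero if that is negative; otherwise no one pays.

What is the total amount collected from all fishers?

Total value 44 ≥ cost 32, so it is built.
Fisher 1: others sum to 34; max(0, 32 - 34) = 0.
Fisher 2: others sum to 25; max(0, 32 - 25) = 7.
Fisher 3: others sum to 29; max(0, 32 - 29) = 3.
Total collected = 0 + 7 + 3 = 10.

10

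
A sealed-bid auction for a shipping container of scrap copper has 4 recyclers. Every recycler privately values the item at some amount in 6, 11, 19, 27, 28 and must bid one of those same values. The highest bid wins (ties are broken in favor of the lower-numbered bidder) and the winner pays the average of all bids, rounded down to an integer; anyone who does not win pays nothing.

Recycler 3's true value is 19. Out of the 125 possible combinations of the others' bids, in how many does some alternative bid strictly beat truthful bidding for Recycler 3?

25

Others bid (6, 6, 6): truth gives 10; bid 11 gives 12 > 10. Violating.
Others bid (6, 6, 11): truth gives 9; bid 11 gives 11 > 9. Violating.
Others bid (6, 6, 27): truth gives 0; bid 27 gives 3 > 0. Violating.
Others bid (6, 6, 28): truth gives 0; bid 28 gives 2 > 0. Violating.
Others bid (6, 6, 19): truth gives 7; no alternative beats it.
Others bid (6, 11, 6): truth gives 9; no alternative beats it.
(Checking all 125 profiles: 25 have a profitable deviation, 100 do not.)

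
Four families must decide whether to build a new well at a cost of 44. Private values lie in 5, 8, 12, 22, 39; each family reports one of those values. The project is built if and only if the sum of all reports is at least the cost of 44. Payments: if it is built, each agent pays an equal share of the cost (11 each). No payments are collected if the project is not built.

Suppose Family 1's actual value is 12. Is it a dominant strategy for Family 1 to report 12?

Consider the case where Family 2 reports 5, Family 3 reports 5 and Family 4 reports 5.
Truthful report 12: project not built, utility 0.
Report 39 instead: project built, pays 11, utility 12 - 11 = 1.
Since 1 > 0, reporting 39 is strictly better here, so truthful reporting is not dominant.

No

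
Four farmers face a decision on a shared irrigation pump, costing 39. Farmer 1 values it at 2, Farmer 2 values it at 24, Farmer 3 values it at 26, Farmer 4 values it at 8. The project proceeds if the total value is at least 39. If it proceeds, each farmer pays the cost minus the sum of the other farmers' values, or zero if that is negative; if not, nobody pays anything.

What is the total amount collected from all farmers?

Total value 60 ≥ cost 39, so it is built.
Farmer 1: others sum to 58; max(0, 39 - 58) = 0.
Farmer 2: others sum to 36; max(0, 39 - 36) = 3.
Farmer 3: others sum to 34; max(0, 39 - 34) = 5.
Farmer 4: others sum to 52; max(0, 39 - 52) = 0.
Total collected = 0 + 3 + 5 + 0 = 8.

8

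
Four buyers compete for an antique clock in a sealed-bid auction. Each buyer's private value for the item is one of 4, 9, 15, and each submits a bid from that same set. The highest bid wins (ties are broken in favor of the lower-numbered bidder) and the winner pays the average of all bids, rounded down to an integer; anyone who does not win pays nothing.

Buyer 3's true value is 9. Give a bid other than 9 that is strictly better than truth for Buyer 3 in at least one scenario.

Suppose Buyer 1 bids 4, Buyer 2 bids 9 and Buyer 4 bids 4.
Bid 9: loses, pays 0, utility 0.
Bid 15: wins, pays 8, utility 9 - 8 = 1.
So bidding 15 beats truth here (1 > 0).

15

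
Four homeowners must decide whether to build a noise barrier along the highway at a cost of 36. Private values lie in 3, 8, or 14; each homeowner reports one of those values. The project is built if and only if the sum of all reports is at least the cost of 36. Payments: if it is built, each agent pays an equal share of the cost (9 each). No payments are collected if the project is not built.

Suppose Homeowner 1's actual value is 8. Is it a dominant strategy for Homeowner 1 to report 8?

No

Consider the case where Homeowner 2 reports 3, Homeowner 3 reports 14 and Homeowner 4 reports 14.
Truthful report 8: project built, pays 9, utility 8 - 9 = -1.
Report 3 instead: project not built, utility 0.
Since 0 > -1, reporting 3 is strictly better here, so truthful reporting is not dominant.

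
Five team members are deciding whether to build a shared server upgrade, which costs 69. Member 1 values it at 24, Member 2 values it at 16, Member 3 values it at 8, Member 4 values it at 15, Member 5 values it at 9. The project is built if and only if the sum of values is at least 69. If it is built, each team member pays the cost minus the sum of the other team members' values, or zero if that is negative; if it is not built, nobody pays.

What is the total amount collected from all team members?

Total value 72 ≥ cost 69, so it is built.
Member 1: others sum to 48; max(0, 69 - 48) = 21.
Member 2: others sum to 56; max(0, 69 - 56) = 13.
Member 3: others sum to 64; max(0, 69 - 64) = 5.
Member 4: others sum to 57; max(0, 69 - 57) = 12.
Member 5: others sum to 63; max(0, 69 - 63) = 6.
Total collected = 21 + 13 + 5 + 12 + 6 = 57.

57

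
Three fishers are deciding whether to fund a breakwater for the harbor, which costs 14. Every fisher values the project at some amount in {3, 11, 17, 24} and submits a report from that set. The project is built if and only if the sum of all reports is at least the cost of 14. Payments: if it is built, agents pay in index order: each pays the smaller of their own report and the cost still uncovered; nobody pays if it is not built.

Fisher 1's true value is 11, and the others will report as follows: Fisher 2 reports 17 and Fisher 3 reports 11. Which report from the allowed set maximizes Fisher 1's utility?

Report 3: project built, pays 3, utility 11 - 3 = 8.
Report 11: project built, pays 11, utility 11 - 11 = 0.
Report 17: project built, pays 14, utility 11 - 14 = -3.
Report 24: project built, pays 14, utility 11 - 14 = -3.
The best choice is 3 with utility 8.

3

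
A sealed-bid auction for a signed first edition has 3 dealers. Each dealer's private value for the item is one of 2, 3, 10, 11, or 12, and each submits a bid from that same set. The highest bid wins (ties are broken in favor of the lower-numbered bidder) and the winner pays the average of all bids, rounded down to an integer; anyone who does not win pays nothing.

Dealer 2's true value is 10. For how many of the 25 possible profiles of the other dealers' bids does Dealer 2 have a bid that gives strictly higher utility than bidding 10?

Others bid (2, 2): truth gives 6; bid 3 gives 8 > 6. Violating.
Others bid (2, 3): truth gives 5; bid 3 gives 8 > 5. Violating.
Others bid (2, 11): truth gives 0; bid 11 gives 2 > 0. Violating.
Others bid (2, 12): truth gives 0; bid 12 gives 2 > 0. Violating.
Others bid (2, 10): truth gives 3; no alternative beats it.
Others bid (3, 2): truth gives 5; no alternative beats it.
(Checking all 25 profiles: 10 have a profitable deviation, 15 do not.)

10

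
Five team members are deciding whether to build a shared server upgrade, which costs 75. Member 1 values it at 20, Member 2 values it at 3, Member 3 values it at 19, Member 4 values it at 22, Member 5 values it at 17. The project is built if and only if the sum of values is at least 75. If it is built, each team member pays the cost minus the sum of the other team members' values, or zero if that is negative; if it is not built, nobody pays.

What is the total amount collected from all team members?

54

Total value 81 ≥ cost 75, so it is built.
Member 1: others sum to 61; max(0, 75 - 61) = 14.
Member 2: others sum to 78; max(0, 75 - 78) = 0.
Member 3: others sum to 62; max(0, 75 - 62) = 13.
Member 4: others sum to 59; max(0, 75 - 59) = 16.
Member 5: others sum to 64; max(0, 75 - 64) = 11.
Total collected = 14 + 0 + 13 + 16 + 11 = 54.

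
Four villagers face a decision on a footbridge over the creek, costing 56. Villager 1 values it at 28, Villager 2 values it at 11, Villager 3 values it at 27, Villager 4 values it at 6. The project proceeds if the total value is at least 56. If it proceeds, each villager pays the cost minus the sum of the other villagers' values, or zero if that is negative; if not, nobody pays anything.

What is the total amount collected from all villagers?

Total value 72 ≥ cost 56, so it is built.
Villager 1: others sum to 44; max(0, 56 - 44) = 12.
Villager 2: others sum to 61; max(0, 56 - 61) = 0.
Villager 3: others sum to 45; max(0, 56 - 45) = 11.
Villager 4: others sum to 66; max(0, 56 - 66) = 0.
Total collected = 12 + 0 + 11 + 0 = 23.

23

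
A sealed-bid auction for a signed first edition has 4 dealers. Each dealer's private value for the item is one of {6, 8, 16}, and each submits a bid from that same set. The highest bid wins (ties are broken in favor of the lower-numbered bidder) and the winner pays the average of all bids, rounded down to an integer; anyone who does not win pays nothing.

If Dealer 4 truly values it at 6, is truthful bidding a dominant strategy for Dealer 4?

Yes

Check each profile of the others' bids and compare truth against every alternative bid.
Others bid (6, 6, 6): truth gives 0, best alternative gives 0.
Others bid (6, 6, 8): truth gives 0, best alternative gives 0.
Others bid (6, 6, 16): truth gives 0, best alternative gives 0.
Others bid (6, 8, 6): truth gives 0, best alternative gives 0.
Others bid (6, 8, 8): truth gives 0, best alternative gives 0.
Others bid (6, 8, 16): truth gives 0, best alternative gives 0.
(Remaining 21 profiles checked similarly; truth is weakly best in each.)
In every case the truthful bid is at least as good as any alternative, so it is a dominant strategy.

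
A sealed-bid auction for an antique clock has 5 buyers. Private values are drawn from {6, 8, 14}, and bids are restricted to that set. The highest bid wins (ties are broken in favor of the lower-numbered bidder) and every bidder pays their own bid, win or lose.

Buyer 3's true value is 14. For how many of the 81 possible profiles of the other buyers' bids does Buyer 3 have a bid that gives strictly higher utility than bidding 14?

49

Others bid (6, 6, 6, 6): truth gives 0; bid 8 gives 6 > 0. Violating.
Others bid (6, 6, 6, 8): truth gives 0; bid 8 gives 6 > 0. Violating.
Others bid (6, 6, 8, 6): truth gives 0; bid 8 gives 6 > 0. Violating.
Others bid (6, 6, 8, 8): truth gives 0; bid 8 gives 6 > 0. Violating.
Others bid (6, 6, 6, 14): truth gives 0; no alternative beats it.
Others bid (6, 6, 8, 14): truth gives 0; no alternative beats it.
(Checking all 81 profiles: 49 have a profitable deviation, 32 do not.)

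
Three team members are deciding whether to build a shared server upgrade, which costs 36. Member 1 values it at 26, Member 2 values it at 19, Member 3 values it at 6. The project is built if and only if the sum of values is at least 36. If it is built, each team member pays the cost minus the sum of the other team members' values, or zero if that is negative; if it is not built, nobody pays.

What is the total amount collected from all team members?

Total value 51 ≥ cost 36, so it is built.
Member 1: others sum to 25; max(0, 36 - 25) = 11.
Member 2: others sum to 32; max(0, 36 - 32) = 4.
Member 3: others sum to 45; max(0, 36 - 45) = 0.
Total collected = 11 + 4 + 0 = 15.

15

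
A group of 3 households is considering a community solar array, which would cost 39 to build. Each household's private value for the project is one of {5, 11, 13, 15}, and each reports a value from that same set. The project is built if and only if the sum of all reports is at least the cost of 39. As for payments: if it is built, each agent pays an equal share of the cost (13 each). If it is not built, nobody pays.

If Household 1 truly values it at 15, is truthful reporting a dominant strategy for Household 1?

Yes

Check each profile of the others' reports and compare truth against every alternative report.
Others report (11, 13): truth gives 2, best alternative gives 0.
Others report (13, 11): truth gives 2, best alternative gives 0.
Others report (11, 15): truth gives 2, best alternative gives 2.
Others report (13, 13): truth gives 2, best alternative gives 2.
Others report (13, 15): truth gives 2, best alternative gives 2.
Others report (15, 11): truth gives 2, best alternative gives 2.
(Remaining 10 profiles checked similarly; truth is weakly best in each.)
In every case the truthful report is at least as good as any alternative, so it is a dominant strategy.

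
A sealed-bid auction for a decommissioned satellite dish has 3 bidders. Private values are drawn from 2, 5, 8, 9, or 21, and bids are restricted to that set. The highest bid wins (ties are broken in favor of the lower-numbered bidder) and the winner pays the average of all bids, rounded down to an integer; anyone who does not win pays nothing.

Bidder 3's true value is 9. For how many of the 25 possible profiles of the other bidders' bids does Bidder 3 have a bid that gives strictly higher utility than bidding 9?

Others bid (2, 2): truth gives 5; bid 5 gives 6 > 5. Violating.
Others bid (2, 5): truth gives 4; no alternative beats it.
Others bid (2, 8): truth gives 3; no alternative beats it.
(Checking all 25 profiles: 1 has a profitable deviation, 24 do not.)

1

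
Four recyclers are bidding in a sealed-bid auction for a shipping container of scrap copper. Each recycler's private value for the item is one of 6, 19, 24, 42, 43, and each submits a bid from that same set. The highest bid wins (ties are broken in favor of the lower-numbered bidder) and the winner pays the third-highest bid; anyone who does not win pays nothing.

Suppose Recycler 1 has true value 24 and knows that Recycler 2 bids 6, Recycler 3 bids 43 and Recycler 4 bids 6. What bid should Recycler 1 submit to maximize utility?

43

Bid 6: loses, pays 0, utility 0.
Bid 19: loses, pays 0, utility 0.
Bid 24: loses, pays 0, utility 0.
Bid 42: loses, pays 0, utility 0.
Bid 43: wins, pays 6, utility 24 - 6 = 18.
The best choice is 43 with utility 18.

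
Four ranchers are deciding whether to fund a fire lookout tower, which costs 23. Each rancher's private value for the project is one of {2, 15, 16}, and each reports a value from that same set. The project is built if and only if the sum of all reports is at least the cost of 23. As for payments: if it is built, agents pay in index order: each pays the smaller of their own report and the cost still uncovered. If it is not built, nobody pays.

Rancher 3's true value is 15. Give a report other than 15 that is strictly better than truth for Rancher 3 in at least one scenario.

2

Suppose Rancher 1 reports 2, Rancher 2 reports 15 and Rancher 4 reports 15.
Report 15: project built, pays 6, utility 15 - 6 = 9.
Report 2: project built, pays 2, utility 15 - 2 = 13.
So reporting 2 beats truth here (13 > 9).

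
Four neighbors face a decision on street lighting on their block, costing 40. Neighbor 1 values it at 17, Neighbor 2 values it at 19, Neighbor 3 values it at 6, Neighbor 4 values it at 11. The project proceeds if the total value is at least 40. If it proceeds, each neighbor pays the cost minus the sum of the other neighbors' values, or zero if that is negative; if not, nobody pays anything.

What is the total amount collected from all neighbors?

Total value 53 ≥ cost 40, so it is built.
Neighbor 1: others sum to 36; max(0, 40 - 36) = 4.
Neighbor 2: others sum to 34; max(0, 40 - 34) = 6.
Neighbor 3: others sum to 47; max(0, 40 - 47) = 0.
Neighbor 4: others sum to 42; max(0, 40 - 42) = 0.
Total collected = 4 + 6 + 0 + 0 = 10.

10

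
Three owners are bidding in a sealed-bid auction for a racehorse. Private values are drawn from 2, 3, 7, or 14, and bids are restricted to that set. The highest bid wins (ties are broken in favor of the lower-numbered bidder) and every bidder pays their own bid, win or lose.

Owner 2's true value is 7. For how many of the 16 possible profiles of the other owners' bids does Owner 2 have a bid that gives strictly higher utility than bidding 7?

12

Others bid (2, 2): truth gives 0; bid 3 gives 4 > 0. Violating.
Others bid (2, 3): truth gives 0; bid 3 gives 4 > 0. Violating.
Others bid (2, 14): truth gives -7; bid 2 gives -2 > -7. Violating.
Others bid (3, 14): truth gives -7; bid 2 gives -2 > -7. Violating.
Others bid (2, 7): truth gives 0; no alternative beats it.
Others bid (3, 2): truth gives 0; no alternative beats it.
(Checking all 16 profiles: 12 have a profitable deviation, 4 do not.)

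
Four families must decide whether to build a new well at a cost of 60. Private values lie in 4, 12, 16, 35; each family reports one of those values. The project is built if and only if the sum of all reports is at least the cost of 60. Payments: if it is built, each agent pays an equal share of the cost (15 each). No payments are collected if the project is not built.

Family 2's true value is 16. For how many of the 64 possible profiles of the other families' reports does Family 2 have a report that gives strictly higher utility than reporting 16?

Others report (4, 4, 35): truth gives 0; report 35 gives 1 > 0. Violating.
Others report (4, 12, 12): truth gives 0; report 35 gives 1 > 0. Violating.
Others report (4, 12, 16): truth gives 0; report 35 gives 1 > 0. Violating.
Others report (4, 16, 12): truth gives 0; report 35 gives 1 > 0. Violating.
Others report (4, 4, 4): truth gives 0; no alternative beats it.
Others report (4, 4, 12): truth gives 0; no alternative beats it.
(Checking all 64 profiles: 19 have a profitable deviation, 45 do not.)

19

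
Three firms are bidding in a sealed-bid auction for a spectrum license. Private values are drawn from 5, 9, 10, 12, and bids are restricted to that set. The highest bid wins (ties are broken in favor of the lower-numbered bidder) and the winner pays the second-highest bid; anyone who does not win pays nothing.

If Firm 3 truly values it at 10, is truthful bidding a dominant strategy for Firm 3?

Check each profile of the others' bids and compare truth against every alternative bid.
Others bid (5, 5): truth gives 5, best alternative gives 5.
Others bid (5, 9): truth gives 1, best alternative gives 1.
Others bid (9, 5): truth gives 1, best alternative gives 1.
Others bid (9, 9): truth gives 1, best alternative gives 1.
Others bid (5, 10): truth gives 0, best alternative gives 0.
Others bid (5, 12): truth gives 0, best alternative gives 0.
(Remaining 10 profiles checked similarly; truth is weakly best in each.)
In every case the truthful bid is at least as good as any alternative, so it is a dominant strategy.

Yes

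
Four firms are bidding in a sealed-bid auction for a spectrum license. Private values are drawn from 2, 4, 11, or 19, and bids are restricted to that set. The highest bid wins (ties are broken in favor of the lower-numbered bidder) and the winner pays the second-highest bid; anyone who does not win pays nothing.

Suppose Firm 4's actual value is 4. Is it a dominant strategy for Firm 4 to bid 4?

Yes

Check each profile of the others' bids and compare truth against every alternative bid.
Others bid (2, 2, 2): truth gives 2, best alternative gives 2.
Others bid (2, 2, 4): truth gives 0, best alternative gives 0.
Others bid (2, 2, 11): truth gives 0, best alternative gives 0.
Others bid (2, 2, 19): truth gives 0, best alternative gives 0.
Others bid (2, 4, 2): truth gives 0, best alternative gives 0.
Others bid (2, 4, 4): truth gives 0, best alternative gives 0.
(Remaining 58 profiles checked similarly; truth is weakly best in each.)
In every case the truthful bid is at least as good as any alternative, so it is a dominant strategy.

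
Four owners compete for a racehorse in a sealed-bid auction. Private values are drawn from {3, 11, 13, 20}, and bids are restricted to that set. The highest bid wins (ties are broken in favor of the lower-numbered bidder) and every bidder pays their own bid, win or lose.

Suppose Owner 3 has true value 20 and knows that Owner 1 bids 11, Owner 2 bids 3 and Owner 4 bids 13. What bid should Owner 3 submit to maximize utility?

13

Bid 3: loses but pays 3, utility -3.
Bid 11: loses but pays 11, utility -11.
Bid 13: wins, pays 13, utility 20 - 13 = 7.
Bid 20: wins, pays 20, utility 20 - 20 = 0.
The best choice is 13 with utility 7.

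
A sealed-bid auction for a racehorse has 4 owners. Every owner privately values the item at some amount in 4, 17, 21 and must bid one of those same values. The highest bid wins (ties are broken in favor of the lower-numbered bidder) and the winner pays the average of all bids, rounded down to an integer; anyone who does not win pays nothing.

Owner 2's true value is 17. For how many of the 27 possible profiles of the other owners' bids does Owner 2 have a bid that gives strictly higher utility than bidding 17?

10

Others bid (4, 4, 21): truth gives 0; bid 21 gives 5 > 0. Violating.
Others bid (4, 17, 21): truth gives 0; bid 21 gives 2 > 0. Violating.
Others bid (4, 21, 4): truth gives 0; bid 21 gives 5 > 0. Violating.
Others bid (4, 21, 17): truth gives 0; bid 21 gives 2 > 0. Violating.
Others bid (4, 4, 4): truth gives 10; no alternative beats it.
Others bid (4, 4, 17): truth gives 7; no alternative beats it.
(Checking all 27 profiles: 10 have a profitable deviation, 17 do not.)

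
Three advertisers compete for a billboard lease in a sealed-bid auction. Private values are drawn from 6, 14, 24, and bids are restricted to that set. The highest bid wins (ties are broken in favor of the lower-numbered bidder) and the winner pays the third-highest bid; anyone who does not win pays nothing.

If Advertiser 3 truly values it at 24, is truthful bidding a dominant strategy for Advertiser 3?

Check each profile of the others' bids and compare truth against every alternative bid.
Others bid (6, 14): truth gives 18, best alternative gives 0.
Others bid (14, 6): truth gives 18, best alternative gives 0.
Others bid (14, 14): truth gives 10, best alternative gives 0.
Others bid (6, 6): truth gives 18, best alternative gives 18.
Others bid (6, 24): truth gives 0, best alternative gives 0.
Others bid (14, 24): truth gives 0, best alternative gives 0.
(Remaining 3 profiles checked similarly; truth is weakly best in each.)
In every case the truthful bid is at least as good as any alternative, so it is a dominant strategy.

Yes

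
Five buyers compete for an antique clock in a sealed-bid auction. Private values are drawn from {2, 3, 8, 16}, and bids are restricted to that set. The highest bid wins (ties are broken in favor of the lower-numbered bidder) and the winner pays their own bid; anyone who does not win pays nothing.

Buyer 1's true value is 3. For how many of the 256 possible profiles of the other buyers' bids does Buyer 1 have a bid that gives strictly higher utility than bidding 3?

Others bid (2, 2, 2, 2): truth gives 0; bid 2 gives 1 > 0. Violating.
Others bid (2, 2, 2, 3): truth gives 0; no alternative beats it.
Others bid (2, 2, 2, 8): truth gives 0; no alternative beats it.
(Checking all 256 profiles: 1 has a profitable deviation, 255 do not.)

1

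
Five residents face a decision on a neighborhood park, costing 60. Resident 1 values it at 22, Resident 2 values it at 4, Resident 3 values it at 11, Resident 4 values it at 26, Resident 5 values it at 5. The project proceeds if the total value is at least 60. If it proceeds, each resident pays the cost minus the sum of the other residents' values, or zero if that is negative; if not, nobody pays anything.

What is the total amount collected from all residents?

Total value 68 ≥ cost 60, so it is built.
Resident 1: others sum to 46; max(0, 60 - 46) = 14.
Resident 2: others sum to 64; max(0, 60 - 64) = 0.
Resident 3: others sum to 57; max(0, 60 - 57) = 3.
Resident 4: others sum to 42; max(0, 60 - 42) = 18.
Resident 5: others sum to 63; max(0, 60 - 63) = 0.
Total collected = 14 + 0 + 3 + 18 + 0 = 35.

35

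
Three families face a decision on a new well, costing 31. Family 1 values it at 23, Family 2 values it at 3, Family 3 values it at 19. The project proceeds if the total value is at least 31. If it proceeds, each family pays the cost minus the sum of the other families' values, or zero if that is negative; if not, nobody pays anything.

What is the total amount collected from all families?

14

Total value 45 ≥ cost 31, so it is built.
Family 1: others sum to 22; max(0, 31 - 22) = 9.
Family 2: others sum to 42; max(0, 31 - 42) = 0.
Family 3: others sum to 26; max(0, 31 - 26) = 5.
Total collected = 9 + 0 + 5 = 14.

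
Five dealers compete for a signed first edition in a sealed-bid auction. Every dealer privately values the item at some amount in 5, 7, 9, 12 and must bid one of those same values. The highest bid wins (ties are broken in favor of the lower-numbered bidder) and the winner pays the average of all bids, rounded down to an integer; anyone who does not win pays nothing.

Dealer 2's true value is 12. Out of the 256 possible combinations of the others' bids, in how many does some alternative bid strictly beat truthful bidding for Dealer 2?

Others bid (5, 5, 5, 5): truth gives 6; bid 7 gives 7 > 6. Violating.
Others bid (5, 5, 5, 7): truth gives 6; bid 7 gives 7 > 6. Violating.
Others bid (5, 5, 5, 9): truth gives 5; bid 9 gives 6 > 5. Violating.
Others bid (5, 5, 7, 5): truth gives 6; bid 7 gives 7 > 6. Violating.
Others bid (5, 5, 5, 12): truth gives 5; no alternative beats it.
Others bid (5, 5, 7, 9): truth gives 5; no alternative beats it.
(Checking all 256 profiles: 37 have a profitable deviation, 219 do not.)

37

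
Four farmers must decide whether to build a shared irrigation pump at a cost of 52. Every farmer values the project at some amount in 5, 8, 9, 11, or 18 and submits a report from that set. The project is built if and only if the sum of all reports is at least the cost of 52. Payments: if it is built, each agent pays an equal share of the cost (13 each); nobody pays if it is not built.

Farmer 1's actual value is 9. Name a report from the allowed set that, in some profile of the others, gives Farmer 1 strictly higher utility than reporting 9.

5

Suppose Farmer 2 reports 8, Farmer 3 reports 18 and Farmer 4 reports 18.
Report 9: project built, pays 13, utility 9 - 13 = -4.
Report 5: project not built, utility 0.
So reporting 5 beats truth here (0 > -4).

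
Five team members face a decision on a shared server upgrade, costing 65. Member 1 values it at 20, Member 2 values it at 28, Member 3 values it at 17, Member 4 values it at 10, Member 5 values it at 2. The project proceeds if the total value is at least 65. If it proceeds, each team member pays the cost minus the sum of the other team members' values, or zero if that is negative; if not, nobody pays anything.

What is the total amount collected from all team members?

29

Total value 77 ≥ cost 65, so it is built.
Member 1: others sum to 57; max(0, 65 - 57) = 8.
Member 2: others sum to 49; max(0, 65 - 49) = 16.
Member 3: others sum to 60; max(0, 65 - 60) = 5.
Member 4: others sum to 67; max(0, 65 - 67) = 0.
Member 5: others sum to 75; max(0, 65 - 75) = 0.
Total collected = 8 + 16 + 5 + 0 + 0 = 29.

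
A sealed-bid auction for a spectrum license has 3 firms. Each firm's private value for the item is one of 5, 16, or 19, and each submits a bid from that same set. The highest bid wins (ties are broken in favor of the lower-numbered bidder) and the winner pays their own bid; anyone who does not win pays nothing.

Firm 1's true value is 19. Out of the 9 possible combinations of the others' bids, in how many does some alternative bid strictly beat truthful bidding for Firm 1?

4

Others bid (5, 5): truth gives 0; bid 5 gives 14 > 0. Violating.
Others bid (5, 16): truth gives 0; bid 16 gives 3 > 0. Violating.
Others bid (16, 5): truth gives 0; bid 16 gives 3 > 0. Violating.
Others bid (16, 16): truth gives 0; bid 16 gives 3 > 0. Violating.
Others bid (5, 19): truth gives 0; no alternative beats it.
Others bid (16, 19): truth gives 0; no alternative beats it.
(Checking all 9 profiles: 4 have a profitable deviation, 5 do not.)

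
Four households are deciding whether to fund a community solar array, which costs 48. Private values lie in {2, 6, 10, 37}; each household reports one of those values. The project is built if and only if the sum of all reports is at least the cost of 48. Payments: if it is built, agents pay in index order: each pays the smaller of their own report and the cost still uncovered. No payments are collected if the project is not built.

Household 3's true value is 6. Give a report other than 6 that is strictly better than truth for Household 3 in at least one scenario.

Suppose Household 1 reports 2, Household 2 reports 10 and Household 4 reports 37.
Report 6: project built, pays 6, utility 6 - 6 = 0.
Report 2: project built, pays 2, utility 6 - 2 = 4.
So reporting 2 beats truth here (4 > 0).

2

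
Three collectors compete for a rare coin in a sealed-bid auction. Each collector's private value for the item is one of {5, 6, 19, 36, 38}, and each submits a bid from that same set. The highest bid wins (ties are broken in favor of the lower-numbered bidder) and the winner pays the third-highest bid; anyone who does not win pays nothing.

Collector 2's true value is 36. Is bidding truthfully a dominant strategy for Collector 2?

No

Consider the case where Collector 1 bids 5 and Collector 3 bids 38.
Truthful bid 36: loses, pays 0, utility 0.
Bid 38 instead: wins, pays 5, utility 36 - 5 = 31.
Since 31 > 0, bidding 38 is strictly better here, so truthful bidding is not dominant.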